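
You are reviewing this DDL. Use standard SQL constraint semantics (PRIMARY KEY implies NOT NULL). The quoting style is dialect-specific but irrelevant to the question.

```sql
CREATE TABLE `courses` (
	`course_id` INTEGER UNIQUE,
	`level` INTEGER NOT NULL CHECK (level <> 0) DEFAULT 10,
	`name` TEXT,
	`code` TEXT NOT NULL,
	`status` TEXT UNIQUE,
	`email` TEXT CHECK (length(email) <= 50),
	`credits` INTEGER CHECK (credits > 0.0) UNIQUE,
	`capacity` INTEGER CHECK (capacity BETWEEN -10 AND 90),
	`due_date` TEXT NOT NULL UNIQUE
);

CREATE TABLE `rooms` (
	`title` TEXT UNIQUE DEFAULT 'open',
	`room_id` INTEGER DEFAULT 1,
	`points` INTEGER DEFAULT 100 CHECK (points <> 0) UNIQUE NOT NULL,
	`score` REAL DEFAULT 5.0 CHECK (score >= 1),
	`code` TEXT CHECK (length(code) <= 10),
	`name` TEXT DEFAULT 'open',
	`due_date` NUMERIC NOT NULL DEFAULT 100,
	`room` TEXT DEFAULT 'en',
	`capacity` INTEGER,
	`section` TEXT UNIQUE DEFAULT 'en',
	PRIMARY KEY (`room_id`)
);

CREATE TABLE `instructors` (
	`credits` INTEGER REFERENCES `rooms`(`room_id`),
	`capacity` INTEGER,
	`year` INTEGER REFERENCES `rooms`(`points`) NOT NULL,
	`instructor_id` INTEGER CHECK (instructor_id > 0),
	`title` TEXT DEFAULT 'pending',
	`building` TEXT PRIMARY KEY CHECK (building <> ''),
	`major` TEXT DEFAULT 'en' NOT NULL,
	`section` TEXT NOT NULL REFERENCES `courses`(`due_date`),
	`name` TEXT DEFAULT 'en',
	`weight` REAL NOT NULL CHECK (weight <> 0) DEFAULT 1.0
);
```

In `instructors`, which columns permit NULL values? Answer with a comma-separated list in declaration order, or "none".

- credits: a foreign key column may be NULL unless separately constrained → nullable.
- capacity: no NOT NULL constraint applies → nullable.
- year: declared NOT NULL → not nullable.
- instructor_id: CHECK does not forbid NULL (a CHECK constraint passes when its expression is NULL) → nullable.
- title: DEFAULT only fills an omitted column; an explicit NULL is still allowed → nullable.
- building: part of the PRIMARY KEY, which implies NOT NULL → not nullable.
- major: declared NOT NULL → not nullable.
- section: declared NOT NULL → not nullable.
- name: DEFAULT only fills an omitted column; an explicit NULL is still allowed → nullable.
- weight: declared NOT NULL → not nullable.

credits, capacity, instructor_id, title, name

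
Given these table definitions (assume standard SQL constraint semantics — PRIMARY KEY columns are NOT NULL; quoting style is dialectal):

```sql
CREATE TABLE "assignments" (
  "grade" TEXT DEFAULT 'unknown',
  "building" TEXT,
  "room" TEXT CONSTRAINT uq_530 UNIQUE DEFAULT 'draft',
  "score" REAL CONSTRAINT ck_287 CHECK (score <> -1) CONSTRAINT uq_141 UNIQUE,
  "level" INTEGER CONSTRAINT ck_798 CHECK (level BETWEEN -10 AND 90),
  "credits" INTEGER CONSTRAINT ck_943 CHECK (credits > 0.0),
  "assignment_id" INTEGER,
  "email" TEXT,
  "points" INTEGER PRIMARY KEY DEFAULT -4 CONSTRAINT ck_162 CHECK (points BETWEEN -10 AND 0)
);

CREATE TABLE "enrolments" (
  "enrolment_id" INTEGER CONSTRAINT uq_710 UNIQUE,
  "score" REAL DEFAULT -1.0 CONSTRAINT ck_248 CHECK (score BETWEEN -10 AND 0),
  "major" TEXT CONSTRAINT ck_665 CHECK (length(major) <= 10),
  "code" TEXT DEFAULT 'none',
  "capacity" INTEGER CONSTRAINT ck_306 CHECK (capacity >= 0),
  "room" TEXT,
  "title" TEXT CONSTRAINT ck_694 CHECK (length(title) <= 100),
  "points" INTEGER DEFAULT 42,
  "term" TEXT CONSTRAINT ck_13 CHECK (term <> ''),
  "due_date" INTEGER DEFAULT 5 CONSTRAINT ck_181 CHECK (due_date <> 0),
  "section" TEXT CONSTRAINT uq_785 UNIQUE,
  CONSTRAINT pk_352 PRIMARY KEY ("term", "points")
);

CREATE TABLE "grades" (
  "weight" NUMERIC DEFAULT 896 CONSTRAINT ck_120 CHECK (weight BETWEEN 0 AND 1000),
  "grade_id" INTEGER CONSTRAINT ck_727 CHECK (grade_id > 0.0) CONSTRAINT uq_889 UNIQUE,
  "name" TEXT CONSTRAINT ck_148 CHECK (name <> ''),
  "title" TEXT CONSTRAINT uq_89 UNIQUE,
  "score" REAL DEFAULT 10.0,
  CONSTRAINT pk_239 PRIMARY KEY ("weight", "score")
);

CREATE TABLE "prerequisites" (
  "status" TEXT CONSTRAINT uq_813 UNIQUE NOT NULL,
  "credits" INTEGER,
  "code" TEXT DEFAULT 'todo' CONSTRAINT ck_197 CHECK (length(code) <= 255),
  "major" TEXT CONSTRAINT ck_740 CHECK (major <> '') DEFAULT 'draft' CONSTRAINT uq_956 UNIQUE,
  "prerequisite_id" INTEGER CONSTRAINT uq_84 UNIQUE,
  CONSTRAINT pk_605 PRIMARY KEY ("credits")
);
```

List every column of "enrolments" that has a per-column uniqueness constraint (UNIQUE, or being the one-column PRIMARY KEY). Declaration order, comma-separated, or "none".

- enrolment_id: declared UNIQUE → unique.
- score: no UNIQUE or single-column PK constraint.
- major: no UNIQUE or single-column PK constraint.
- code: no UNIQUE or single-column PK constraint.
- capacity: no UNIQUE or single-column PK constraint.
- room: no UNIQUE or single-column PK constraint.
- title: no UNIQUE or single-column PK constraint.
- points: part of a composite PRIMARY KEY — only the tuple is unique, not this column on its own.
- term: part of a composite PRIMARY KEY — only the tuple is unique, not this column on its own.
- due_date: no UNIQUE or single-column PK constraint.
- section: declared UNIQUE → unique.

enrolment_id, section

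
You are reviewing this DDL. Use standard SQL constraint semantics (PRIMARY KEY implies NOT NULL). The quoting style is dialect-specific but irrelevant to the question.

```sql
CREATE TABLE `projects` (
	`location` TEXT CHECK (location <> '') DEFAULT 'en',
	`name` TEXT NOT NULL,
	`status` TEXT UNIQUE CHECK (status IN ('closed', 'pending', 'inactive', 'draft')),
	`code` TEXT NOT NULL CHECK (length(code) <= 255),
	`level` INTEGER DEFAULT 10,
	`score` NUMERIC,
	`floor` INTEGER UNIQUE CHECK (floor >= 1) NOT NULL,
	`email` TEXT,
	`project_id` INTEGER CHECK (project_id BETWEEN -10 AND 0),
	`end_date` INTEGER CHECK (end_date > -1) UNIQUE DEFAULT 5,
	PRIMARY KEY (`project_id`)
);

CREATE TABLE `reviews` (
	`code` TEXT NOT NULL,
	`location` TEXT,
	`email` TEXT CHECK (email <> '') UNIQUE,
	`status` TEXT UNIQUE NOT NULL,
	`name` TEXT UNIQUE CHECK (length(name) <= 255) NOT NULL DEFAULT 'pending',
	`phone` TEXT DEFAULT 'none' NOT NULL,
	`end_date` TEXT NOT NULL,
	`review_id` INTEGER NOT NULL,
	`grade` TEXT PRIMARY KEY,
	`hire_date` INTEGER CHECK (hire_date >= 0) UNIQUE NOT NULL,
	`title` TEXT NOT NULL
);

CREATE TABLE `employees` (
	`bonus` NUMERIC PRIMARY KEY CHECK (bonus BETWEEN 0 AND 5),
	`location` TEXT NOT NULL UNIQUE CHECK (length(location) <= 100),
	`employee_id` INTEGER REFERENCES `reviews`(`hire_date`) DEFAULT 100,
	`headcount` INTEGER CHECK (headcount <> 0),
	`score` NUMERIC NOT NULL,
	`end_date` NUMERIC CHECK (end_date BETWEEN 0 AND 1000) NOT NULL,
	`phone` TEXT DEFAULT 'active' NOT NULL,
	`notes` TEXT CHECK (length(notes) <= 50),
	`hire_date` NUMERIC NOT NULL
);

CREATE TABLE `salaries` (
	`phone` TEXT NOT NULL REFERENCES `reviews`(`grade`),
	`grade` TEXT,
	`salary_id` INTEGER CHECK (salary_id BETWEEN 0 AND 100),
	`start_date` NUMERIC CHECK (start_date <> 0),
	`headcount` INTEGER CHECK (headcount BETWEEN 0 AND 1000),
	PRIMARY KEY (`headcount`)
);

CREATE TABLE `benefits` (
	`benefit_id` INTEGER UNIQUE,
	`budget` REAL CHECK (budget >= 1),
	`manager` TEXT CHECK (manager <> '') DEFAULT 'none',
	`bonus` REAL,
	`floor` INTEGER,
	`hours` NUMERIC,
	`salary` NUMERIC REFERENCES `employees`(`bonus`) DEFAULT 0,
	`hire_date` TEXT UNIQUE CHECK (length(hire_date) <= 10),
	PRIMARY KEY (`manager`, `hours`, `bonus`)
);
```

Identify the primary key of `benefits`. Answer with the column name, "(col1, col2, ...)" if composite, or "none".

(manager, hours, bonus)

A table-level PRIMARY KEY clause names 3 columns: manager, hours, bonus.
This is a composite key — the combination is unique, not each column individually.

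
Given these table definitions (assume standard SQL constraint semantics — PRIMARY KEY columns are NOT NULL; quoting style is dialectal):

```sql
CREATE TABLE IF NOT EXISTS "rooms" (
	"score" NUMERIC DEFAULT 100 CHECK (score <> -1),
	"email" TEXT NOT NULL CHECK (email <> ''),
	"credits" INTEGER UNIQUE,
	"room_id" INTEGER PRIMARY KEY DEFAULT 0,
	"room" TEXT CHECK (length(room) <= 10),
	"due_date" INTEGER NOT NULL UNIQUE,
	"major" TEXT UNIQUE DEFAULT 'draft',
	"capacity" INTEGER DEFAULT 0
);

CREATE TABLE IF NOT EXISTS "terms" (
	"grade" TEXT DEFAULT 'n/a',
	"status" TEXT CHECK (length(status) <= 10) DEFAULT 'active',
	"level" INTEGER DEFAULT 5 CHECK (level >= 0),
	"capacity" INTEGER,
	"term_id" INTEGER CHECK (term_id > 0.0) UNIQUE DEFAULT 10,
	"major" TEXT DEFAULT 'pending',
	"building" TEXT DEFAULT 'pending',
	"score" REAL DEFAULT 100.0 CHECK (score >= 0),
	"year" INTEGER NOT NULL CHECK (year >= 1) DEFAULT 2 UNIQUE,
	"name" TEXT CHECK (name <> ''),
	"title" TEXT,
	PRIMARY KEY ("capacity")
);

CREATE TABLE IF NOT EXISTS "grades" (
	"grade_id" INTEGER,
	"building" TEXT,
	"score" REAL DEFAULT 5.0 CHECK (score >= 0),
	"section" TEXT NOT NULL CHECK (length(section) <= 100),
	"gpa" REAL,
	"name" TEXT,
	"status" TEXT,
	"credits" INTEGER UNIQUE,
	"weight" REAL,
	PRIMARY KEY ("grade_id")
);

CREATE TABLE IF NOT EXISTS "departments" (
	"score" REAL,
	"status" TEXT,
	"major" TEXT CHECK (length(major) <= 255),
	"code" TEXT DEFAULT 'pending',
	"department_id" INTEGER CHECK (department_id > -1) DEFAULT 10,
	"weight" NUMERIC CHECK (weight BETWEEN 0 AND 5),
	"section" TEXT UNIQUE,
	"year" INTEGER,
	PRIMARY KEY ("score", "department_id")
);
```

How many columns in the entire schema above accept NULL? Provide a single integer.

rooms: 5 nullable (score, credits, room, major, capacity — PK (room_id) and explicit NOT NULL columns excluded).
terms: 9 nullable (grade, status, level, term_id, major, building, score, name, title — PK (capacity) and explicit NOT NULL columns excluded).
grades: 7 nullable (building, score, gpa, name, status, credits, weight — PK (grade_id) and explicit NOT NULL columns excluded).
departments: 6 nullable (status, major, code, weight, section, year — PK (score, department_id) and explicit NOT NULL columns excluded).
Total: 5 + 9 + 7 + 6 = 27.

27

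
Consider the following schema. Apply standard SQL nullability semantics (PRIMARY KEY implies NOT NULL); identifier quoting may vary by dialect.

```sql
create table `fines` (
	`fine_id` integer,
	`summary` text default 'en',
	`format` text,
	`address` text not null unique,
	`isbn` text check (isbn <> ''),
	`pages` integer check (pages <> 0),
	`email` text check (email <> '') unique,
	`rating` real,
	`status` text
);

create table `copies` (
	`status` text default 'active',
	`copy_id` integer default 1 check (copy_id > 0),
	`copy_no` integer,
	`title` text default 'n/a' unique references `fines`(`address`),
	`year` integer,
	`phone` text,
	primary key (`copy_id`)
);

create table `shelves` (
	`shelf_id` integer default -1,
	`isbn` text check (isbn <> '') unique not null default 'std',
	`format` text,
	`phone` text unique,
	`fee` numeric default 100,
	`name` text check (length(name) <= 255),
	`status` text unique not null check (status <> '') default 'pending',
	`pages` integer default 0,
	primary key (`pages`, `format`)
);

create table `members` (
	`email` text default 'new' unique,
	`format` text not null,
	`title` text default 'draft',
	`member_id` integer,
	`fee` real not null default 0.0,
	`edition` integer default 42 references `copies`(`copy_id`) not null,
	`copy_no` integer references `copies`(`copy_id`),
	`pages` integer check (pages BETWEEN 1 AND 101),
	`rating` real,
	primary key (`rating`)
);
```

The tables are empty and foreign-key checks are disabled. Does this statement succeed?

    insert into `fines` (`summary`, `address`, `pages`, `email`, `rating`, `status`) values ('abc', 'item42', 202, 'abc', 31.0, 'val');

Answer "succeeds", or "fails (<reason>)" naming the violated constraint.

succeeds

NOT NULL columns: address is supplied.
CHECK constraints: 202 satisfies (pages <> 0); 'abc' satisfies (email <> '').
No constraint is violated.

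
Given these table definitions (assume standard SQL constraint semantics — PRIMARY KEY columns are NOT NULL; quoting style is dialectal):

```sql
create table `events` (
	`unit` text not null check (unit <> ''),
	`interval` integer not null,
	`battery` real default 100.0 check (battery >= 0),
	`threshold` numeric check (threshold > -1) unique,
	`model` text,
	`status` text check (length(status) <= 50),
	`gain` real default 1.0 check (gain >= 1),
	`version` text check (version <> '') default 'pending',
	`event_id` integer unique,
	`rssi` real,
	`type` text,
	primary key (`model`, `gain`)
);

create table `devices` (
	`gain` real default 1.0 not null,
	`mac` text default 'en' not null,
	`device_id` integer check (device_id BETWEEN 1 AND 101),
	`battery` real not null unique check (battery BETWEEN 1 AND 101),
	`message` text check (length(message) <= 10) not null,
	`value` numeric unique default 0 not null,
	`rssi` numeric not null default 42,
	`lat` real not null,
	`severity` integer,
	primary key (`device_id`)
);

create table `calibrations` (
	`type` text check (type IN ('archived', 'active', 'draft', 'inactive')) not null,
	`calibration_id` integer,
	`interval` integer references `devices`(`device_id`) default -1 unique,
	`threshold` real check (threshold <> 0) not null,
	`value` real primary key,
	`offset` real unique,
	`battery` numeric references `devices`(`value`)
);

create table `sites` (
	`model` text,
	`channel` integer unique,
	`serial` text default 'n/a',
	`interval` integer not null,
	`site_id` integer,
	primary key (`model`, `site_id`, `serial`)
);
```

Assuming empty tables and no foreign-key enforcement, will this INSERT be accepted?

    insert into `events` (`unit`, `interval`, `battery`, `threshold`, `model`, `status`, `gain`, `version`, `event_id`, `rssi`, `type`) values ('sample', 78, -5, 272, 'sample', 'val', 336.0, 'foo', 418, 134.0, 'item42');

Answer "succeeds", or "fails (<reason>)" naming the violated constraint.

The value -5 for battery violates CHECK (battery >= 0).

fails (CHECK on battery)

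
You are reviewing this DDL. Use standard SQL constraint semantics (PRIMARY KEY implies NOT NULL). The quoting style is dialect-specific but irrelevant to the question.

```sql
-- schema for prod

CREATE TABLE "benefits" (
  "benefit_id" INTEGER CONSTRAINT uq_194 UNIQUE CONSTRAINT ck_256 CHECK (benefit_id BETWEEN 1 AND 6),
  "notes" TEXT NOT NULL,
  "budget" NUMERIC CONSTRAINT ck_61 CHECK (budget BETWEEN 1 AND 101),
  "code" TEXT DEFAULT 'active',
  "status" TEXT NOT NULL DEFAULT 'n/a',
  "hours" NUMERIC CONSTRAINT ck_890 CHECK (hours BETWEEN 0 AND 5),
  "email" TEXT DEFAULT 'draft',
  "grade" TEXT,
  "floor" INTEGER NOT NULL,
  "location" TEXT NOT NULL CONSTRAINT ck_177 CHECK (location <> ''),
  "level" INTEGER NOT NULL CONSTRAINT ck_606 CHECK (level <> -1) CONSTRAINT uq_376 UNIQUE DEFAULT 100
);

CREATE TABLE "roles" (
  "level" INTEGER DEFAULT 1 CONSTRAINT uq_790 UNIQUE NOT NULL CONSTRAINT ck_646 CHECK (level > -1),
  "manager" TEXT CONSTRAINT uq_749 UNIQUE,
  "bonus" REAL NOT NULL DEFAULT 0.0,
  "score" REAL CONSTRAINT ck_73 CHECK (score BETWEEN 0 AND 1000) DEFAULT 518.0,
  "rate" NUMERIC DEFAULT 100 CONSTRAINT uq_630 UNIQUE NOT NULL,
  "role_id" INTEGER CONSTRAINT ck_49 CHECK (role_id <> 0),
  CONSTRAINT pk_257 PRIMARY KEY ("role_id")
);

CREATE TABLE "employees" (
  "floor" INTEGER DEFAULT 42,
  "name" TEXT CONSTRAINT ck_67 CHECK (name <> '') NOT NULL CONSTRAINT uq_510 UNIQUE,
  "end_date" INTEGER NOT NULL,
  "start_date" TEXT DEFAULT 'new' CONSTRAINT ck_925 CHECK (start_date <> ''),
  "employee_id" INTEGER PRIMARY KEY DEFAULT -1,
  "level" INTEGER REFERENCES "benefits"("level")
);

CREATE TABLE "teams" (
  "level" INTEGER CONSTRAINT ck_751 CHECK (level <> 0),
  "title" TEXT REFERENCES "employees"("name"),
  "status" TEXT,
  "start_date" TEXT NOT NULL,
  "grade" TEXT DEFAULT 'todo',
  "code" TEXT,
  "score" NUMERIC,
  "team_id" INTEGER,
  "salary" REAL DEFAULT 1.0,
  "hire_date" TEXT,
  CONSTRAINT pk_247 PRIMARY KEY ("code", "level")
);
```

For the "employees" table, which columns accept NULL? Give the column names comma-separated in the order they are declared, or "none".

floor, start_date, level

- floor: DEFAULT only fills an omitted column; an explicit NULL is still allowed → nullable.
- name: declared NOT NULL → not nullable.
- end_date: declared NOT NULL → not nullable.
- start_date: CHECK does not forbid NULL (a CHECK constraint passes when its expression is NULL) → nullable.
- employee_id: part of the PRIMARY KEY, which implies NOT NULL → not nullable.
- level: a foreign key column may be NULL unless separately constrained → nullable.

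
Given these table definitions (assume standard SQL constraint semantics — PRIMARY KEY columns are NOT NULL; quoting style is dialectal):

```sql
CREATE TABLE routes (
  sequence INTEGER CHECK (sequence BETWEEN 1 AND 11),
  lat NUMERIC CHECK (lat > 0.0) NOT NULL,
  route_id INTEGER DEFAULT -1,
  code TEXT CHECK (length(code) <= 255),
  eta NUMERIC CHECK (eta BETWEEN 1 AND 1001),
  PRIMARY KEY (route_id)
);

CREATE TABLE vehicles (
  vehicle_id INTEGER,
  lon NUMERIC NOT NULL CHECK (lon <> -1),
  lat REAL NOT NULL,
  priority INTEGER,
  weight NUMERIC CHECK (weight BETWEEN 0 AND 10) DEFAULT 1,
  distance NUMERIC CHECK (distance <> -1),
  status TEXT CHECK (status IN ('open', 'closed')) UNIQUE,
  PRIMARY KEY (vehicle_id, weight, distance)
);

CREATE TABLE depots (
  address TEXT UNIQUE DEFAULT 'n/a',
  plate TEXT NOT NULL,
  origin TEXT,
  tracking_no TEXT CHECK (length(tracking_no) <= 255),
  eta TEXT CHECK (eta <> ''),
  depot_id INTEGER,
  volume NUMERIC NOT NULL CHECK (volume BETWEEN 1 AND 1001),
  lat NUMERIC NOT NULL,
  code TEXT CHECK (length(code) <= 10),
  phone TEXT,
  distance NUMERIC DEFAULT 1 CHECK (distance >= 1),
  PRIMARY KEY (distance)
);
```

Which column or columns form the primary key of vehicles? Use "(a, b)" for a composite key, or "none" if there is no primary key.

(vehicle_id, weight, distance)

A table-level PRIMARY KEY clause names 3 columns: vehicle_id, weight, distance.
This is a composite key — the combination is unique, not each column individually.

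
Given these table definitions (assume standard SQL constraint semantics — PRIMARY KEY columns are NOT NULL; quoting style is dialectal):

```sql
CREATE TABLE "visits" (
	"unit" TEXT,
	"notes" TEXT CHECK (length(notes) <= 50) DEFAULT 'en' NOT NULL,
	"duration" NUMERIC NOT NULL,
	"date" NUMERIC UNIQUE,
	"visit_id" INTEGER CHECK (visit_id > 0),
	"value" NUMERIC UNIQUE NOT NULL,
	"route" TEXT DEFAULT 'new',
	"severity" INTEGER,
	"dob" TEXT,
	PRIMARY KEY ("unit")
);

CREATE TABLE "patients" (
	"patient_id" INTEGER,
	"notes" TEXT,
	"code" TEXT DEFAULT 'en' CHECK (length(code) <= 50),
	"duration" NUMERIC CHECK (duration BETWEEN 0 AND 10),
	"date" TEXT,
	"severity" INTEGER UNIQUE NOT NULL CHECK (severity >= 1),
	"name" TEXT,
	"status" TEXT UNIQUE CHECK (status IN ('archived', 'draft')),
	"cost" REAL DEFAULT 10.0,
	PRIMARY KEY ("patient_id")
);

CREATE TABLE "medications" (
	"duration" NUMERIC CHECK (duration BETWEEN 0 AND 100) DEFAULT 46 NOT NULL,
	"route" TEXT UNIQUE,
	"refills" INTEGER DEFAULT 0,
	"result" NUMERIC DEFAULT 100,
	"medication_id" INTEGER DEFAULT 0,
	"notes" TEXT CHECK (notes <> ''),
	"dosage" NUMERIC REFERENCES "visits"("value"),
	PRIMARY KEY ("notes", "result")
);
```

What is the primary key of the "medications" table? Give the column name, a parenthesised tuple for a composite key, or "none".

(notes, result)

A table-level PRIMARY KEY clause names 2 columns: notes, result.
This is a composite key — the combination is unique, not each column individually.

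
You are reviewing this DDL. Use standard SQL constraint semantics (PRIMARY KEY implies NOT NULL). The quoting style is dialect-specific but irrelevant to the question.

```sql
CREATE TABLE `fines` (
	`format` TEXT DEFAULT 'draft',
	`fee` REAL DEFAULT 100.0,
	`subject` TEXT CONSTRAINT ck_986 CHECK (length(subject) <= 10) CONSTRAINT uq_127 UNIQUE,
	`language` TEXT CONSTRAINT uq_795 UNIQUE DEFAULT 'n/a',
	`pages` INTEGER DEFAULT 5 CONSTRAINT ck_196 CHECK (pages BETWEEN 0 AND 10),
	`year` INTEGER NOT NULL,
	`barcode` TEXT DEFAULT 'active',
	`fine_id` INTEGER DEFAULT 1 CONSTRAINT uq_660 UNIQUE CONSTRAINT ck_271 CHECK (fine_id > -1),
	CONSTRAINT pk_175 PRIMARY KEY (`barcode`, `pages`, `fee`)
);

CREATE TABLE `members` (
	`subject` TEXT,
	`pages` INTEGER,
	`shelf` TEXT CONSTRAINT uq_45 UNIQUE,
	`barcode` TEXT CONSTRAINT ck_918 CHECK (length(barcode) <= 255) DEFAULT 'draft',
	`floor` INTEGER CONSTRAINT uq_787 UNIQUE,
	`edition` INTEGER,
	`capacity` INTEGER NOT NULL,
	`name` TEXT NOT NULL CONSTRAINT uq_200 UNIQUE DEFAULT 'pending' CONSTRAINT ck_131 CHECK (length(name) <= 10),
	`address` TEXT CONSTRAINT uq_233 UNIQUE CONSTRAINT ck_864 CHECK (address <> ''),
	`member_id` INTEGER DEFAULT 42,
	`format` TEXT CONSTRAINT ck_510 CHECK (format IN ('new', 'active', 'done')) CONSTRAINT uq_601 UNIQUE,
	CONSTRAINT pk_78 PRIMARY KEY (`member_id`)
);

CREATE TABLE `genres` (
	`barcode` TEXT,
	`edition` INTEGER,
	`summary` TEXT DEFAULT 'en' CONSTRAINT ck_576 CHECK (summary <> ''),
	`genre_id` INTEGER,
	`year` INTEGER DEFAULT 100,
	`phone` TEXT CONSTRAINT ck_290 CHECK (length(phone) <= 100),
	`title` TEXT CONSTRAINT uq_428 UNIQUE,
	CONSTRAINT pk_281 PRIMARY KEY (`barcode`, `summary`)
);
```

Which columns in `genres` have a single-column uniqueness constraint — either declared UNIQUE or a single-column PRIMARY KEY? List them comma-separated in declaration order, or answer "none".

- barcode: part of a composite PRIMARY KEY — only the tuple is unique, not this column on its own.
- edition: no UNIQUE or single-column PK constraint.
- summary: part of a composite PRIMARY KEY — only the tuple is unique, not this column on its own.
- genre_id: no UNIQUE or single-column PK constraint.
- year: no UNIQUE or single-column PK constraint.
- phone: no UNIQUE or single-column PK constraint.
- title: declared UNIQUE → unique.

title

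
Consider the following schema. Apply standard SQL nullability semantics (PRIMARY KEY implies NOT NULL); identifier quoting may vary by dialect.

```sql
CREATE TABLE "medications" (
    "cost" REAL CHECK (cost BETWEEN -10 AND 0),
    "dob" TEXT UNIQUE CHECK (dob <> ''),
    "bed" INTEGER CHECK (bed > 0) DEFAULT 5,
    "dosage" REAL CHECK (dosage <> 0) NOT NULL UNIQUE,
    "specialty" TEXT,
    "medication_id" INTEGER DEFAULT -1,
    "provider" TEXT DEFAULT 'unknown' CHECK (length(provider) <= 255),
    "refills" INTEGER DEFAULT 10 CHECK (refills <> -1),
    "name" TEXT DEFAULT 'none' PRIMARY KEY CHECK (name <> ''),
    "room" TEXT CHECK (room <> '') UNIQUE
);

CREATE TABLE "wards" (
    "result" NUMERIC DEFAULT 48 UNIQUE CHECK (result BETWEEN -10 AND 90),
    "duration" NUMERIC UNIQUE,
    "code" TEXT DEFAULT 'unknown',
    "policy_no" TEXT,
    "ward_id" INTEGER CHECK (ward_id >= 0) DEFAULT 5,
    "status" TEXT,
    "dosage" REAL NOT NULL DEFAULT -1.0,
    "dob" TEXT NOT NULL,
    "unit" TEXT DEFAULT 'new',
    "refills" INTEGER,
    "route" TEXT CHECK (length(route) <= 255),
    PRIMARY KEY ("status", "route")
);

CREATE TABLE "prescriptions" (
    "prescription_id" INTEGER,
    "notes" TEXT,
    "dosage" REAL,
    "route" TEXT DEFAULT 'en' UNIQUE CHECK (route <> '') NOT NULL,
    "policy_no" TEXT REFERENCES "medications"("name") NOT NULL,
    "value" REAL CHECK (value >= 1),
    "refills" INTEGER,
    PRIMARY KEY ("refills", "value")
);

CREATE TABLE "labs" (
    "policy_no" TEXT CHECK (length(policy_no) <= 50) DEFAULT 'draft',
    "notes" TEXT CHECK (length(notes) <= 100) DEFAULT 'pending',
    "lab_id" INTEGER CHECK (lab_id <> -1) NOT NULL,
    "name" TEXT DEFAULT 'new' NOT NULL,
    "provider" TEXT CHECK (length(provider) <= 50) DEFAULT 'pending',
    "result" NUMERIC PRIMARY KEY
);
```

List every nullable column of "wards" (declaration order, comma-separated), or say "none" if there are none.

- result: CHECK does not forbid NULL (a CHECK constraint passes when its expression is NULL) → nullable.
- duration: UNIQUE does not imply NOT NULL → nullable.
- code: DEFAULT only fills an omitted column; an explicit NULL is still allowed → nullable.
- policy_no: no NOT NULL constraint applies → nullable.
- ward_id: CHECK does not forbid NULL (a CHECK constraint passes when its expression is NULL) → nullable.
- status: part of the PRIMARY KEY, which implies NOT NULL → not nullable.
- dosage: declared NOT NULL → not nullable.
- dob: declared NOT NULL → not nullable.
- unit: DEFAULT only fills an omitted column; an explicit NULL is still allowed → nullable.
- refills: no NOT NULL constraint applies → nullable.
- route: part of the PRIMARY KEY, which implies NOT NULL → not nullable.

result, duration, code, policy_no, ward_id, unit, refills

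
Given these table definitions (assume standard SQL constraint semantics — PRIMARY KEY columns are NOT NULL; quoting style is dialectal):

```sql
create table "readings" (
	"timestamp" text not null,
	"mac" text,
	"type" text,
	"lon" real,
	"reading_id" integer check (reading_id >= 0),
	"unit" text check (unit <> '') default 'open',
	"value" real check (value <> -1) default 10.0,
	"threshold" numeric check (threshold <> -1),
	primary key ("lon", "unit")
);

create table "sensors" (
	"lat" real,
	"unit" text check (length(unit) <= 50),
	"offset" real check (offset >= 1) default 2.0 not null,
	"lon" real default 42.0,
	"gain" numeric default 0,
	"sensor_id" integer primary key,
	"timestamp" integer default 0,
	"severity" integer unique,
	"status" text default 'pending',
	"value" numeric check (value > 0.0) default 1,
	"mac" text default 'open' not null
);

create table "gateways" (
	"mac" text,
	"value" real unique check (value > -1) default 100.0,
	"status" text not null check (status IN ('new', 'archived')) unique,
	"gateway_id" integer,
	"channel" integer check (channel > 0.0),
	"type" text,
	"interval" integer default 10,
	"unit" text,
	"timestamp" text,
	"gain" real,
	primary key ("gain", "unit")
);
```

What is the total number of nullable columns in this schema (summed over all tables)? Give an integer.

20

readings: 5 nullable (mac, type, reading_id, value, threshold — PK (lon, unit) and explicit NOT NULL columns excluded).
sensors: 8 nullable (lat, unit, lon, gain, timestamp, severity, status, value — PK (sensor_id) and explicit NOT NULL columns excluded).
gateways: 7 nullable (mac, value, gateway_id, channel, type, interval, timestamp — PK (gain, unit) and explicit NOT NULL columns excluded).
Total: 5 + 8 + 7 = 20.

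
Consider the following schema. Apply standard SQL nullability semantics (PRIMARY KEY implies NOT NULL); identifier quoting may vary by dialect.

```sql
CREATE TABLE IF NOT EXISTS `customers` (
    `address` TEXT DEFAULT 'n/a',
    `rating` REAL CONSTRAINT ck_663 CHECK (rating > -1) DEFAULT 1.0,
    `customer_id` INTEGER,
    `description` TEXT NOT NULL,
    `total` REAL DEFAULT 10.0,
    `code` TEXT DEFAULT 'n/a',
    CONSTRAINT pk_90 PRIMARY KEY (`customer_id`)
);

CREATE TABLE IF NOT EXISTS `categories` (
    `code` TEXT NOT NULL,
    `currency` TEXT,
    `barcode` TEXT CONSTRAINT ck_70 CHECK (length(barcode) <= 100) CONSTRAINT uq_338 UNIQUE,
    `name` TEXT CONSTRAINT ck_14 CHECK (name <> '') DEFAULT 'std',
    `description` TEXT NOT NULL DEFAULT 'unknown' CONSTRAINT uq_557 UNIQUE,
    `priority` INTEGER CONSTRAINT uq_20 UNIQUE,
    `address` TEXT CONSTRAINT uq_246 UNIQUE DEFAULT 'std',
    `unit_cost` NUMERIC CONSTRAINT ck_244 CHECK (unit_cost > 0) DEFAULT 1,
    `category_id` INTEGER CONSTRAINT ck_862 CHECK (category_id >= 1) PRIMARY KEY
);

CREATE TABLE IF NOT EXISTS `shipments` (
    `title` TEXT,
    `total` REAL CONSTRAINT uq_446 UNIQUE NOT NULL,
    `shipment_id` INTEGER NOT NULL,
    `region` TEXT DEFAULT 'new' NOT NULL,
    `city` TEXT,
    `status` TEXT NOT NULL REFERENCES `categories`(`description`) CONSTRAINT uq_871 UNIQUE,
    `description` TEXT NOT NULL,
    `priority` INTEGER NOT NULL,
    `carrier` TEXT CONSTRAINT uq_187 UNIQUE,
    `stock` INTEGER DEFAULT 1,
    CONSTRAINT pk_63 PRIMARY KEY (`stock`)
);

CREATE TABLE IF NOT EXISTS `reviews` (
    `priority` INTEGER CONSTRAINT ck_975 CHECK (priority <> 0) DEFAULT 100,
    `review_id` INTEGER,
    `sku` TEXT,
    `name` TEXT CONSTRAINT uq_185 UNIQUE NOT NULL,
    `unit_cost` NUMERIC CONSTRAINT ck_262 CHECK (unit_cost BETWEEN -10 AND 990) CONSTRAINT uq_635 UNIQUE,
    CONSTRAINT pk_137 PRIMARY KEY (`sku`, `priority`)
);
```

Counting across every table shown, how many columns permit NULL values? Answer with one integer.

15

customers: 4 nullable (address, rating, total, code — PK (customer_id) and explicit NOT NULL columns excluded).
categories: 6 nullable (currency, barcode, name, priority, address, unit_cost — PK (category_id) and explicit NOT NULL columns excluded).
shipments: 3 nullable (title, city, carrier — PK (stock) and explicit NOT NULL columns excluded).
reviews: 2 nullable (review_id, unit_cost — PK (sku, priority) and explicit NOT NULL columns excluded).
Total: 4 + 6 + 3 + 2 = 15.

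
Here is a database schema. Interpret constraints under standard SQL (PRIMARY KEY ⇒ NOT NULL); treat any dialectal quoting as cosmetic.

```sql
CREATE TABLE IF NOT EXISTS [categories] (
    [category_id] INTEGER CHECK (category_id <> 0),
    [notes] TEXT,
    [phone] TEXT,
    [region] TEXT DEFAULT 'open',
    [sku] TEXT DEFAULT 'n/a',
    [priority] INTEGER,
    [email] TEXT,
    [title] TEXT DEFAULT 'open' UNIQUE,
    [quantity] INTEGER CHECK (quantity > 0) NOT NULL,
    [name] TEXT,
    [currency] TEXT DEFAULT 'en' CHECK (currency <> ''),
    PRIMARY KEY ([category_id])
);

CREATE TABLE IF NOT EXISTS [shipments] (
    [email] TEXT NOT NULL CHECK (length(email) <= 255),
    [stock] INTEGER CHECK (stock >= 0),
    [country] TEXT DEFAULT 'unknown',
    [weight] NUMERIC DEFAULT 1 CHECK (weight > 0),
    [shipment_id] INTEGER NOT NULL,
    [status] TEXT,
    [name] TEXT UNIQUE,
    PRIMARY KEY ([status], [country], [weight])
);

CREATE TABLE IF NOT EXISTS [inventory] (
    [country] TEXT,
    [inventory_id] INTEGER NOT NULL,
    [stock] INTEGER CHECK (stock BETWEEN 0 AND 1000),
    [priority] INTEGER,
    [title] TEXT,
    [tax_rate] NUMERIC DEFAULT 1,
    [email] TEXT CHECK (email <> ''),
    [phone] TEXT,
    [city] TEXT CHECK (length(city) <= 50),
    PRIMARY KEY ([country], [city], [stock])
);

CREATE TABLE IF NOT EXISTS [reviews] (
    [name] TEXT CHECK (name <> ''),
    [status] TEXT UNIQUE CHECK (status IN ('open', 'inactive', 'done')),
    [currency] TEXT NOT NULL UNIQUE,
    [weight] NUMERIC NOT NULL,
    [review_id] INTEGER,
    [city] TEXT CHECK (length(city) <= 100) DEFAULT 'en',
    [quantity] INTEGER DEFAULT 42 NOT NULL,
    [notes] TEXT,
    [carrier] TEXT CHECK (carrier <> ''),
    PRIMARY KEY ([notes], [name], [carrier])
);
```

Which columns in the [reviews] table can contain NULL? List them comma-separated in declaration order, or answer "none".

status, review_id, city

- name: part of the PRIMARY KEY, which implies NOT NULL → not nullable.
- status: CHECK does not forbid NULL (a CHECK constraint passes when its expression is NULL) → nullable.
- currency: declared NOT NULL → not nullable.
- weight: declared NOT NULL → not nullable.
- review_id: no NOT NULL constraint applies → nullable.
- city: CHECK does not forbid NULL (a CHECK constraint passes when its expression is NULL) → nullable.
- quantity: declared NOT NULL → not nullable.
- notes: part of the PRIMARY KEY, which implies NOT NULL → not nullable.
- carrier: part of the PRIMARY KEY, which implies NOT NULL → not nullable.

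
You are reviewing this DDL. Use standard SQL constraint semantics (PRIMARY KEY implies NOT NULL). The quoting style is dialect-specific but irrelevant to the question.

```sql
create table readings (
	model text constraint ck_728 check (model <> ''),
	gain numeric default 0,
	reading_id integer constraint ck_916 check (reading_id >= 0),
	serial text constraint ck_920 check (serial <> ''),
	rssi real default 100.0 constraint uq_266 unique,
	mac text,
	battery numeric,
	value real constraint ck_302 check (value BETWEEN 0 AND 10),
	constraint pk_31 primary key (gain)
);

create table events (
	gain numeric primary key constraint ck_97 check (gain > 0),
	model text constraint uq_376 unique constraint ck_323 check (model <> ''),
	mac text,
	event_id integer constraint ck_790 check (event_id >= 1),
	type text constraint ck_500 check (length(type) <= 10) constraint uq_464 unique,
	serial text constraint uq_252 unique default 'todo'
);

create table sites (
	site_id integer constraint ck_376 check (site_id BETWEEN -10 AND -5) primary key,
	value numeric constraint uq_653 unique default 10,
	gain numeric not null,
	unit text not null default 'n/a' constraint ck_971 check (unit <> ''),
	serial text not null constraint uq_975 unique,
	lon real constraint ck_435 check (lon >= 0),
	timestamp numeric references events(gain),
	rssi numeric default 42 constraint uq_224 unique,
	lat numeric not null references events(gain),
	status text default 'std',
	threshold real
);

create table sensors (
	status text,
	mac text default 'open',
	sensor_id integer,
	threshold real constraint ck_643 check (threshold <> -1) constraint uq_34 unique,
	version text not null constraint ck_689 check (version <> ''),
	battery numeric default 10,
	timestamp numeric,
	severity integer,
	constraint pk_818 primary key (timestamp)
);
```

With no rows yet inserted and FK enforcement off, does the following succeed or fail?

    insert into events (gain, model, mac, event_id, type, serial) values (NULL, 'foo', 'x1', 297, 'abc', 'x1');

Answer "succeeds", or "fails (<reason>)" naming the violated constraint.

fails (NOT NULL on gain)

gain is explicitly set to NULL, but gain is part of the PRIMARY KEY (implied NOT NULL).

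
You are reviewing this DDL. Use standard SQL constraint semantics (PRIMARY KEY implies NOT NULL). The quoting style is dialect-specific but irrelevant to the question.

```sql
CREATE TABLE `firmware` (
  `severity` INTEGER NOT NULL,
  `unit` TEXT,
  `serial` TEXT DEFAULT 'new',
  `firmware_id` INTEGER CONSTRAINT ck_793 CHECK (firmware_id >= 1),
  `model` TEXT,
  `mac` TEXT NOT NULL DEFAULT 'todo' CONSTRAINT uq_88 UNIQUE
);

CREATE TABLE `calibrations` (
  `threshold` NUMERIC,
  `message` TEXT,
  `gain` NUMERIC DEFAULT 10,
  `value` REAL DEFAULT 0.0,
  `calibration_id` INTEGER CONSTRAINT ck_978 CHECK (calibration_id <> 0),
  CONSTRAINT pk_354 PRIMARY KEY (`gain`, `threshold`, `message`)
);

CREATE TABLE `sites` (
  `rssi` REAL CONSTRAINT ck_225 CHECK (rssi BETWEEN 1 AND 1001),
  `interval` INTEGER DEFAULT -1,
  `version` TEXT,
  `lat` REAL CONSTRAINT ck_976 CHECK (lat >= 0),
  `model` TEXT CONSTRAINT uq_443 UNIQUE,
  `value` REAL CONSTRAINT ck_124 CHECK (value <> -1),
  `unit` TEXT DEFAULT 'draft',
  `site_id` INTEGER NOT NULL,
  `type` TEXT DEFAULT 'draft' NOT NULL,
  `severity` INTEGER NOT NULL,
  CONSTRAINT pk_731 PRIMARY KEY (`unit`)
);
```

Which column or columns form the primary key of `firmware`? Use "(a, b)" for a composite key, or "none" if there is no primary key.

No column is declared PRIMARY KEY inline, and there is no table-level PRIMARY KEY clause in firmware.

none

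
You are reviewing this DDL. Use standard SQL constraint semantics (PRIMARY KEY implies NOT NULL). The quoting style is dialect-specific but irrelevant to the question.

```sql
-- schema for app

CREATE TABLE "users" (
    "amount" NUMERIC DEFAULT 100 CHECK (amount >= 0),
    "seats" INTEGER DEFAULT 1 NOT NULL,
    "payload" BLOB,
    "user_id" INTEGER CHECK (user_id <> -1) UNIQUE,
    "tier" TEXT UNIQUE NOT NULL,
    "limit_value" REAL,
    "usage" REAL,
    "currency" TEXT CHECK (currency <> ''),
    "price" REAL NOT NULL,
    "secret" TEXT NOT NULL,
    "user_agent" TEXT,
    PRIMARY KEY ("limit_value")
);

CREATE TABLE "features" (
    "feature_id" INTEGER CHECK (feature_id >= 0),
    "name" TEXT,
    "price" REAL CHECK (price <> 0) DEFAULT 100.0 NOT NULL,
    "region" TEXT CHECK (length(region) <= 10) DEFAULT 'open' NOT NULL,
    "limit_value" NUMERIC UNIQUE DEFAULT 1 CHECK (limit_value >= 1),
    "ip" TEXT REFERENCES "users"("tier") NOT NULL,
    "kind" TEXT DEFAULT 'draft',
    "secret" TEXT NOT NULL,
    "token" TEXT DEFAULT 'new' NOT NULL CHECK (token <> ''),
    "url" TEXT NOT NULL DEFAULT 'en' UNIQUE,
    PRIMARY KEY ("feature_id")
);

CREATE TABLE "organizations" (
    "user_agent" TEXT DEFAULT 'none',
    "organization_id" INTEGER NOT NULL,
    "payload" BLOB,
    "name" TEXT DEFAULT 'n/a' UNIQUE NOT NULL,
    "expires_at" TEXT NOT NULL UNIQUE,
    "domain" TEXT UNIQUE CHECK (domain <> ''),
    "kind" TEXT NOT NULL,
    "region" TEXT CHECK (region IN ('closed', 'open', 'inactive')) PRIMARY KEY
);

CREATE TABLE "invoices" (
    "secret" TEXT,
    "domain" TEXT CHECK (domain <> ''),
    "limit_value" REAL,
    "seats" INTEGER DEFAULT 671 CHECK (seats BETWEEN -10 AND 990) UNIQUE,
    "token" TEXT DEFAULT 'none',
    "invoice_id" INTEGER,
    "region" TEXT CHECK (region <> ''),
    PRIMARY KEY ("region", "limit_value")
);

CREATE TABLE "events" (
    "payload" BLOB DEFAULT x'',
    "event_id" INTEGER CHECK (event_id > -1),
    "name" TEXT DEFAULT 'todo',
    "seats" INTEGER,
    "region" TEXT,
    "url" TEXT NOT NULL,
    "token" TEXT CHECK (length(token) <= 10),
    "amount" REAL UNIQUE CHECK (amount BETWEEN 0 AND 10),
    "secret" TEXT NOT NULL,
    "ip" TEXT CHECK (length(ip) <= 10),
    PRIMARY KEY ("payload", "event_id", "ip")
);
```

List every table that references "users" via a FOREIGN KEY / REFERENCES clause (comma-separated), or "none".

- features.ip references users(tier).

features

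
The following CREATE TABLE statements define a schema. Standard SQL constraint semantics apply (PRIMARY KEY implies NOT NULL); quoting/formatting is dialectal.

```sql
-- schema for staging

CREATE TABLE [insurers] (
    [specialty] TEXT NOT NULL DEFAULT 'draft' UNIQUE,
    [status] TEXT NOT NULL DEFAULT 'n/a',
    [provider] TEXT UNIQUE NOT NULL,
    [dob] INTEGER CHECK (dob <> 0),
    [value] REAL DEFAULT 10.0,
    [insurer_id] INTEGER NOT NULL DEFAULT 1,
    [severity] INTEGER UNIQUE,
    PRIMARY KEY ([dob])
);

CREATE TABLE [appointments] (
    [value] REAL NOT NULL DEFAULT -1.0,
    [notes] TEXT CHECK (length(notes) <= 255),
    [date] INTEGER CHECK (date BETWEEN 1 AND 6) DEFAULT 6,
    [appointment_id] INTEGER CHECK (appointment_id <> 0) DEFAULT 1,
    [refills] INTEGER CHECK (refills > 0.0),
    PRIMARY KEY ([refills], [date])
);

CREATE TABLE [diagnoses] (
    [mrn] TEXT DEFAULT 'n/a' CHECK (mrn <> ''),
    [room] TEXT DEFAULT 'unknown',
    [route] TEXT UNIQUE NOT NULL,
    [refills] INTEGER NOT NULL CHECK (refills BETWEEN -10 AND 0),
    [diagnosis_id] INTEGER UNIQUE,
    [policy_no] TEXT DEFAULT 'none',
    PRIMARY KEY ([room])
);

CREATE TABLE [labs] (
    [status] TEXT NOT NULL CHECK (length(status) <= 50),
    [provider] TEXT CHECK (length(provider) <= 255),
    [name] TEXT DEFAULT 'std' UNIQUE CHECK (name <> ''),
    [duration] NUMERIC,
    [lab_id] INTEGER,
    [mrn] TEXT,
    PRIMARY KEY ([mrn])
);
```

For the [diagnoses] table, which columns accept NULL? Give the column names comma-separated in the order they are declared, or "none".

- mrn: CHECK does not forbid NULL (a CHECK constraint passes when its expression is NULL) → nullable.
- room: part of the PRIMARY KEY, which implies NOT NULL → not nullable.
- route: declared NOT NULL → not nullable.
- refills: declared NOT NULL → not nullable.
- diagnosis_id: UNIQUE does not imply NOT NULL → nullable.
- policy_no: DEFAULT only fills an omitted column; an explicit NULL is still allowed → nullable.

mrn, diagnosis_id, policy_no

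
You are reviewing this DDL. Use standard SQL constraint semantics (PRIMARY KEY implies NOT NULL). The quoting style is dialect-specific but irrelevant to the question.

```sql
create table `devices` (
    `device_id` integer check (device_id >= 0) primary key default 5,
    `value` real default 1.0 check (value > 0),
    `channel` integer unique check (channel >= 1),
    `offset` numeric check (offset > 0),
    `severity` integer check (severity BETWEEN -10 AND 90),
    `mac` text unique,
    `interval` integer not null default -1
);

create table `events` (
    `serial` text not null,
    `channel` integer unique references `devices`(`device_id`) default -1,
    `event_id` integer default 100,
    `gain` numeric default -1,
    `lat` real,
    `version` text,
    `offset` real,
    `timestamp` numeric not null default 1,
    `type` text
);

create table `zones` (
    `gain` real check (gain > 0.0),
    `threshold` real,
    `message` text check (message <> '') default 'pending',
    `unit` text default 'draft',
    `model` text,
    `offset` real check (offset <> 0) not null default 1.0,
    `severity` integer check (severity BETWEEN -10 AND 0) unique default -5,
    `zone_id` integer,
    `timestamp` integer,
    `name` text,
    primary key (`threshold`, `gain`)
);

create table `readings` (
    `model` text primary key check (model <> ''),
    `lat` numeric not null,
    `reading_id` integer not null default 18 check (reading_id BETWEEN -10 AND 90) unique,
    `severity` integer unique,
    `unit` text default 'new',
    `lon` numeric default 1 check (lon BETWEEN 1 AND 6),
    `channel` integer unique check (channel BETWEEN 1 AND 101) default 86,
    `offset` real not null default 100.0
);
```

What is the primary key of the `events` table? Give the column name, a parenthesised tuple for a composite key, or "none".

No column is declared PRIMARY KEY inline, and there is no table-level PRIMARY KEY clause in events.

none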